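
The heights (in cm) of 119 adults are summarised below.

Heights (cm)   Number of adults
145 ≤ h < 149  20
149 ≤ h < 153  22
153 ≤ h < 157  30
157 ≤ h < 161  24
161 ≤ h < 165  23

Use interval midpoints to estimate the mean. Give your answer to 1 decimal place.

155.3

Midpoints: 147, 151, 155, 159, 163
Σfm = 20×147 + 22×151 + 30×155 + 24×159 + 23×163 = 18477
n = Σf = 119
Mean = 18477 / 119 = 155.2689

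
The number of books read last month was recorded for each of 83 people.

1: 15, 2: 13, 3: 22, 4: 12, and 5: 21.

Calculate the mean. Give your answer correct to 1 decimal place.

3.1

Values: 1, 2, 3, 4, 5
Σfx = 15×1 + 13×2 + 22×3 + 12×4 + 21×5 = 260
n = Σf = 83
Mean = 260 / 83 = 3.1325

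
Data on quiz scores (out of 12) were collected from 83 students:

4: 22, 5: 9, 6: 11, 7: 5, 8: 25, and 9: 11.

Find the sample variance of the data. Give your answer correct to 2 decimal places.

3.49

Values: 4, 5, 6, 7, 8, 9
n = 83, Σfx = 533, mean = 6.4217
Σfx² = 3709
Σf(x − x̄)² = Σfx² − (Σfx)²/n = 3709 − 533²/83 = 286.2410
Sample variance = 286.2410 / 82 = 3.4907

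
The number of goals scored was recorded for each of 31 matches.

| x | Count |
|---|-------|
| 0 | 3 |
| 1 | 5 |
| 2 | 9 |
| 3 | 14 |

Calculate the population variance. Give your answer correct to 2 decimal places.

Values: 0, 1, 2, 3
n = 31, Σfx = 65, mean = 2.0968
Σfx² = 167
Σf(x − x̄)² = Σfx² − (Σfx)²/n = 167 − 65²/31 = 30.7097
Population variance = 30.7097 / 31 = 0.9906

0.99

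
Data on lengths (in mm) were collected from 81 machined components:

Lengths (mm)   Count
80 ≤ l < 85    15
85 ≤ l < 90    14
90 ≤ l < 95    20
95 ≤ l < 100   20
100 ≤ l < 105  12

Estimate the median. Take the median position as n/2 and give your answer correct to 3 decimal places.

Cumulative frequencies: 15, 29, 49, 69, 81
n = 81; position = n/2 = 40.5.
This falls in the class 90 ≤ l < 95: L = 90, F = 29, f = 20, h = 5.
Median ≈ 90 + ((40.5 − 29) / 20) × 5 = 92.8750

92.875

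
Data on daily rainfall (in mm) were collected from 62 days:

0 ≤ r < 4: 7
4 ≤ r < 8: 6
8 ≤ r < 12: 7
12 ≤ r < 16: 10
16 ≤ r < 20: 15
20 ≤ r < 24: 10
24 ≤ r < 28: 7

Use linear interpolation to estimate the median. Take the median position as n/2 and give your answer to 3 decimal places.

16.267

Cumulative frequencies: 7, 13, 20, 30, 45, 55, 62
n = 62; position = n/2 = 31.
This falls in the class 16 ≤ r < 20: L = 16, F = 30, f = 15, h = 4.
Median ≈ 16 + ((31 − 30) / 15) × 4 = 16.2667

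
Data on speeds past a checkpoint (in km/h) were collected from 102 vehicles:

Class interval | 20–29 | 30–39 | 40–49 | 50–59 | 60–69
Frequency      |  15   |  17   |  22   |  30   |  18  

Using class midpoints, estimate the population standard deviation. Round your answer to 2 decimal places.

13.12

Midpoints: 24.5, 34.5, 44.5, 54.5, 64.5
n = 102, Σfm = 4729, mean = 46.3627
Σfm² = 236795.5
Σf(m − x̄)² = Σfm² − (Σfm)²/n = 236795.5 − 4729²/102 = 17546.0784
Population variance = 17546.0784 / 102 = 172.0204
Standard deviation = √172.0204 = 13.1157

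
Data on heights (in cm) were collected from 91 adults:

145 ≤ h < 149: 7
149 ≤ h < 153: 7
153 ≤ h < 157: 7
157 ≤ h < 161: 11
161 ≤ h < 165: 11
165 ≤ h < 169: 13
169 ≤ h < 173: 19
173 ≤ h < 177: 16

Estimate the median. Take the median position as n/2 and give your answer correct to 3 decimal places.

165.769

Cumulative frequencies: 7, 14, 21, 32, 43, 56, 75, 91
n = 91; position = n/2 = 45.5.
This falls in the class 165 ≤ h < 169: L = 165, F = 43, f = 13, h = 4.
Median ≈ 165 + ((45.5 − 43) / 13) × 4 = 165.7692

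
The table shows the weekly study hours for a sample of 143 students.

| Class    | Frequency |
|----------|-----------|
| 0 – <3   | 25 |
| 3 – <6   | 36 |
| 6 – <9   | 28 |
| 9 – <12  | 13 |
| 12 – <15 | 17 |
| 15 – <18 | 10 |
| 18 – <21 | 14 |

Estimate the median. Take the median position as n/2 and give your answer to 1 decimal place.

7.1

Cumulative frequencies: 25, 61, 89, 102, 119, 129, 143
n = 143; position = n/2 = 71.5.
This falls in the class 6 – <9: L = 6, F = 61, f = 28, h = 3.
Median ≈ 6 + ((71.5 − 61) / 28) × 3 = 7.1250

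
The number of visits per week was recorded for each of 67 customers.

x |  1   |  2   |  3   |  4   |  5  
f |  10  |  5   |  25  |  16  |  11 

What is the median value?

3

Cumulative frequencies: 10, 15, 40, 56, 67
n = 67, so the median is the value in position (n+1)/2 = 34.
Position 34 falls at value 3.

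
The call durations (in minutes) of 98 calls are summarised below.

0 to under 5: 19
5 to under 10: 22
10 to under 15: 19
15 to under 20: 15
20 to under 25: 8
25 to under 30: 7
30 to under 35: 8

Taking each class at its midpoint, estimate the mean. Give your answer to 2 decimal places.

Midpoints: 2.5, 7.5, 12.5, 17.5, 22.5, 27.5, 32.5
Σfm = 19×2.5 + 22×7.5 + 19×12.5 + 15×17.5 + 8×22.5 + 7×27.5 + 8×32.5 = 1345
n = Σf = 98
Mean = 1345 / 98 = 13.7245

13.72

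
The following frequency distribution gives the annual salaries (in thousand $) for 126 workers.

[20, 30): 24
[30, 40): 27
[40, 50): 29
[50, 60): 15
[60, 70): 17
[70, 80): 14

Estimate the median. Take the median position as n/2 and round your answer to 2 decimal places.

44.14

Cumulative frequencies: 24, 51, 80, 95, 112, 126
n = 126; position = n/2 = 63.
This falls in the class [40, 50): L = 40, F = 51, f = 29, h = 10.
Median ≈ 40 + ((63 − 51) / 29) × 10 = 44.1379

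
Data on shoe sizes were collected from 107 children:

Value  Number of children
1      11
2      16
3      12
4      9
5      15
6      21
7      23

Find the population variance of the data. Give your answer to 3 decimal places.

4.286

Values: 1, 2, 3, 4, 5, 6, 7
n = 107, Σfx = 477, mean = 4.4579
Σfx² = 2585
Σf(x − x̄)² = Σfx² − (Σfx)²/n = 2585 − 477²/107 = 458.5607
Population variance = 458.5607 / 107 = 4.2856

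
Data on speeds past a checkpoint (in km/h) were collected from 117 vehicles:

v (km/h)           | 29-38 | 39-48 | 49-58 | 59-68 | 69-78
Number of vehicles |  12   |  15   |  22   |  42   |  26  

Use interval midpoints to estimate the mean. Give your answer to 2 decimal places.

Midpoints: 33.5, 43.5, 53.5, 63.5, 73.5
Σfm = 12×33.5 + 15×43.5 + 22×53.5 + 42×63.5 + 26×73.5 = 6809.5
n = Σf = 117
Mean = 6809.5 / 117 = 58.2009

58.20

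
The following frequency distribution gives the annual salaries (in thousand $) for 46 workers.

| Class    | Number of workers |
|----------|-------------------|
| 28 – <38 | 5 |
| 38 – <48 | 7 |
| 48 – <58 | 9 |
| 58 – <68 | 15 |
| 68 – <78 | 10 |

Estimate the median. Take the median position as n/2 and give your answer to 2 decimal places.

59.33

Cumulative frequencies: 5, 12, 21, 36, 46
n = 46; position = n/2 = 23.
This falls in the class 58 – <68: L = 58, F = 21, f = 15, h = 10.
Median ≈ 58 + ((23 − 21) / 15) × 10 = 59.3333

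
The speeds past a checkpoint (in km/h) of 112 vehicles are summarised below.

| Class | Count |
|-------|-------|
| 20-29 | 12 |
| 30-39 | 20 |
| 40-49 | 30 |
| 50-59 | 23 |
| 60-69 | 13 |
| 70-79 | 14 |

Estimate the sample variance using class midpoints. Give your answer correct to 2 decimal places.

Midpoints: 24.5, 34.5, 44.5, 54.5, 64.5, 74.5
n = 112, Σfm = 5454, mean = 48.6964
Σfm² = 290518
Σf(m − x̄)² = Σfm² − (Σfm)²/n = 290518 − 5454²/112 = 24927.6786
Sample variance = 24927.6786 / 111 = 224.5737

224.57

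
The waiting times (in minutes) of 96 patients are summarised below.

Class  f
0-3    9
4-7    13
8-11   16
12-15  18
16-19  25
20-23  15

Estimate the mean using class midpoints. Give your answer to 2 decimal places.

12.92

Midpoints: 1.5, 5.5, 9.5, 13.5, 17.5, 21.5
Σfm = 9×1.5 + 13×5.5 + 16×9.5 + 18×13.5 + 25×17.5 + 15×21.5 = 1240
n = Σf = 96
Mean = 1240 / 96 = 12.9167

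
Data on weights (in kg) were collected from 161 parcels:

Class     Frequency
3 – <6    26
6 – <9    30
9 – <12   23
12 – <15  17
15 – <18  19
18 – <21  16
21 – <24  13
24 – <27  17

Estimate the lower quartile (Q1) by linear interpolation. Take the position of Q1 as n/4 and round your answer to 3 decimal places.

7.425

Cumulative frequencies: 26, 56, 79, 96, 115, 131, 144, 161
n = 161; position = n/4 = 40.25.
This falls in the class 6 – <9: L = 6, F = 26, f = 30, h = 3.
Lower quartile ≈ 6 + ((40.25 − 26) / 30) × 3 = 7.4250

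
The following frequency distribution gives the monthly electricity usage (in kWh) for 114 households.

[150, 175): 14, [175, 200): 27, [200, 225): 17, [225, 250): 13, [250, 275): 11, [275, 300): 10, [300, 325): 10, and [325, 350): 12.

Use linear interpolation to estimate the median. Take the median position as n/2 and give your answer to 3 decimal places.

223.529

Cumulative frequencies: 14, 41, 58, 71, 82, 92, 102, 114
n = 114; position = n/2 = 57.
This falls in the class [200, 225): L = 200, F = 41, f = 17, h = 25.
Median ≈ 200 + ((57 − 41) / 17) × 25 = 223.5294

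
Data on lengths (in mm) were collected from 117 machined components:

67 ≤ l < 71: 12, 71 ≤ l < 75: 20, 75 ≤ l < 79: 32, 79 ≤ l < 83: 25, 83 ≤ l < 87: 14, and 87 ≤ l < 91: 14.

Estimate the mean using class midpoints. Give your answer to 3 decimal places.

78.744

Midpoints: 69, 73, 77, 81, 85, 89
Σfm = 12×69 + 20×73 + 32×77 + 25×81 + 14×85 + 14×89 = 9213
n = Σf = 117
Mean = 9213 / 117 = 78.7436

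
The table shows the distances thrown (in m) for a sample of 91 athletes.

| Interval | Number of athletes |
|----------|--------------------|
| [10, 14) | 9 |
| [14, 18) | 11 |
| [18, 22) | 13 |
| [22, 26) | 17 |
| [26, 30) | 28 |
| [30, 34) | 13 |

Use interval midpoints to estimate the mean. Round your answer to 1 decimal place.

23.6

Midpoints: 12, 16, 20, 24, 28, 32
Σfm = 9×12 + 11×16 + 13×20 + 17×24 + 28×28 + 13×32 = 2152
n = Σf = 91
Mean = 2152 / 91 = 23.6484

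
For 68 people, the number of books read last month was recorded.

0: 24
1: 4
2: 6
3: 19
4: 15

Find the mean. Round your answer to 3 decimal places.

1.956

Values: 0, 1, 2, 3, 4
Σfx = 24×0 + 4×1 + 6×2 + 19×3 + 15×4 = 133
n = Σf = 68
Mean = 133 / 68 = 1.9559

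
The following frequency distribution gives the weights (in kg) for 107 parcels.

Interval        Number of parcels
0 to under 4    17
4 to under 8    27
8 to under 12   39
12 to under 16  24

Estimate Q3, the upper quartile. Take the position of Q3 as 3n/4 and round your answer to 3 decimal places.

11.718

Cumulative frequencies: 17, 44, 83, 107
n = 107; position = 3n/4 = 80.25.
This falls in the class 8 to under 12: L = 8, F = 44, f = 39, h = 4.
Upper quartile ≈ 8 + ((80.25 − 44) / 39) × 4 = 11.7179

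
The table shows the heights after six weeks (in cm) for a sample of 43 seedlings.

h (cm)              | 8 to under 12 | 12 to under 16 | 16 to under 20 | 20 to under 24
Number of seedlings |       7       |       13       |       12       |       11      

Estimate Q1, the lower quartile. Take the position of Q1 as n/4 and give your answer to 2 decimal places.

Cumulative frequencies: 7, 20, 32, 43
n = 43; position = n/4 = 10.75.
This falls in the class 12 to under 16: L = 12, F = 7, f = 13, h = 4.
Lower quartile ≈ 12 + ((10.75 − 7) / 13) × 4 = 13.1538

13.15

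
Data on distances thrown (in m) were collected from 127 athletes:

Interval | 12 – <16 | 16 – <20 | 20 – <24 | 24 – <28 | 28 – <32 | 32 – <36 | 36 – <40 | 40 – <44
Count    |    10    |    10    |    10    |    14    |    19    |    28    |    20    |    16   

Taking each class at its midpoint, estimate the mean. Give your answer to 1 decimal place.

30.4

Midpoints: 14, 18, 22, 26, 30, 34, 38, 42
Σfm = 10×14 + 10×18 + 10×22 + 14×26 + 19×30 + 28×34 + 20×38 + 16×42 = 3858
n = Σf = 127
Mean = 3858 / 127 = 30.3780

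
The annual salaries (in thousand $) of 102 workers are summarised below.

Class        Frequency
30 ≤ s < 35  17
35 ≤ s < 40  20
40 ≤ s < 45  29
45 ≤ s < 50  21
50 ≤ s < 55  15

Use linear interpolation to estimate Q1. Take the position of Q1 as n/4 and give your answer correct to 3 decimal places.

37.125

Cumulative frequencies: 17, 37, 66, 87, 102
n = 102; position = n/4 = 25.5.
This falls in the class 35 ≤ s < 40: L = 35, F = 17, f = 20, h = 5.
Lower quartile ≈ 35 + ((25.5 − 17) / 20) × 5 = 37.1250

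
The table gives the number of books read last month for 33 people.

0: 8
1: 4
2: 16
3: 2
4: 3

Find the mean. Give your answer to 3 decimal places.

Values: 0, 1, 2, 3, 4
Σfx = 8×0 + 4×1 + 16×2 + 2×3 + 3×4 = 54
n = Σf = 33
Mean = 54 / 33 = 1.6364

1.636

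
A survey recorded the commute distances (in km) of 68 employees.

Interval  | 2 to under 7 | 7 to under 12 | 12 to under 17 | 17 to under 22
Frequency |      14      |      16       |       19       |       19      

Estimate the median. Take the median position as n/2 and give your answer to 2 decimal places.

Cumulative frequencies: 14, 30, 49, 68
n = 68; position = n/2 = 34.
This falls in the class 12 to under 17: L = 12, F = 30, f = 19, h = 5.
Median ≈ 12 + ((34 − 30) / 19) × 5 = 13.0526

13.05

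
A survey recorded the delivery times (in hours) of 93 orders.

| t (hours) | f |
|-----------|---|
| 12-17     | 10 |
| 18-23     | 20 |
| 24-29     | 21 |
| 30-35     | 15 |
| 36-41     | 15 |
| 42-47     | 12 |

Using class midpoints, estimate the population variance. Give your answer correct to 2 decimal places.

87.07

Midpoints: 14.5, 20.5, 26.5, 32.5, 38.5, 44.5
n = 93, Σfm = 2710.5, mean = 29.1452
Σfm² = 87095.25
Σf(m − x̄)² = Σfm² − (Σfm)²/n = 87095.25 − 2710.5²/93 = 8097.2903
Population variance = 8097.2903 / 93 = 87.0676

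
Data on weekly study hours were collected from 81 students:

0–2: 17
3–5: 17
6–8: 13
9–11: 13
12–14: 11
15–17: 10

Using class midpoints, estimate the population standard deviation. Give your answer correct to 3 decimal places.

5.051

Midpoints: 1, 4, 7, 10, 13, 16
n = 81, Σfm = 609, mean = 7.5185
Σfm² = 6645
Σf(m − x̄)² = Σfm² − (Σfm)²/n = 6645 − 609²/81 = 2066.2222
Population variance = 2066.2222 / 81 = 25.5089
Standard deviation = √25.5089 = 5.0506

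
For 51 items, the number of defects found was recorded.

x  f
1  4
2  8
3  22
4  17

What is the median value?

Cumulative frequencies: 4, 12, 34, 51
n = 51, so the median is the value in position (n+1)/2 = 26.
Position 26 falls at value 3.

3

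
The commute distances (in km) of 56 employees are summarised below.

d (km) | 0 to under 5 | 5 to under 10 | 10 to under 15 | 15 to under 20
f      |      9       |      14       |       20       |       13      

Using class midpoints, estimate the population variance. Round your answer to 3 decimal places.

25.247

Midpoints: 2.5, 7.5, 12.5, 17.5
n = 56, Σfm = 605, mean = 10.8036
Σfm² = 7950
Σf(m − x̄)² = Σfm² − (Σfm)²/n = 7950 − 605²/56 = 1413.8393
Population variance = 1413.8393 / 56 = 25.2471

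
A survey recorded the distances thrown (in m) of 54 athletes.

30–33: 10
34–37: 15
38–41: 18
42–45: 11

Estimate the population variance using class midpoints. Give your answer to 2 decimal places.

Midpoints: 31.5, 35.5, 39.5, 43.5
n = 54, Σfm = 2037, mean = 37.7222
Σfm² = 77725.5
Σf(m − x̄)² = Σfm² − (Σfm)²/n = 77725.5 − 2037²/54 = 885.3333
Population variance = 885.3333 / 54 = 16.3951

16.40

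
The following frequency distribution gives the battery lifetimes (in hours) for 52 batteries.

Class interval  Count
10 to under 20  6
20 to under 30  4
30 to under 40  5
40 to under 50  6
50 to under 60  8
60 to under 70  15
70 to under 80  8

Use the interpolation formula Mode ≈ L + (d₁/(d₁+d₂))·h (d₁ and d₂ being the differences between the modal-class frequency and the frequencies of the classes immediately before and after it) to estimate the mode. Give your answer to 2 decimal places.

Modal class: 60 to under 70 (highest frequency 15).
d₁ = 15 − 8 = 7, d₂ = 15 − 8 = 7
Mode ≈ 60 + (7/(7+7)) × 10 = 60 + 5.0000 = 65.0000

65.00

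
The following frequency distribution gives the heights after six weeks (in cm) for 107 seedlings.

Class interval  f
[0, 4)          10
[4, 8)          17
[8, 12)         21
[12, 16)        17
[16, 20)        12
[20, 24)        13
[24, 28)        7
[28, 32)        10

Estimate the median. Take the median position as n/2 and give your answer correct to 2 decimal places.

Cumulative frequencies: 10, 27, 48, 65, 77, 90, 97, 107
n = 107; position = n/2 = 53.5.
This falls in the class [12, 16): L = 12, F = 48, f = 17, h = 4.
Median ≈ 12 + ((53.5 − 48) / 17) × 4 = 13.2941

13.29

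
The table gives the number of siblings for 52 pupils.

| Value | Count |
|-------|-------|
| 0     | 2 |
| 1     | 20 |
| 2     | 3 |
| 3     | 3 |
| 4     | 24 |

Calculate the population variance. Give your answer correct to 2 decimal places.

2.17

Values: 0, 1, 2, 3, 4
n = 52, Σfx = 131, mean = 2.5192
Σfx² = 443
Σf(x − x̄)² = Σfx² − (Σfx)²/n = 443 − 131²/52 = 112.9808
Population variance = 112.9808 / 52 = 2.1727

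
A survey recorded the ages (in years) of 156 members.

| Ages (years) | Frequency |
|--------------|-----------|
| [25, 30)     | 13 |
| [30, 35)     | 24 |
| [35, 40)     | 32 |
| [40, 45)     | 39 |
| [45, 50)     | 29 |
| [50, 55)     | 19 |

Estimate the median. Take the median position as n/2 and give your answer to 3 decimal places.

41.154

Cumulative frequencies: 13, 37, 69, 108, 137, 156
n = 156; position = n/2 = 78.
This falls in the class [40, 45): L = 40, F = 69, f = 39, h = 5.
Median ≈ 40 + ((78 − 69) / 39) × 5 = 41.1538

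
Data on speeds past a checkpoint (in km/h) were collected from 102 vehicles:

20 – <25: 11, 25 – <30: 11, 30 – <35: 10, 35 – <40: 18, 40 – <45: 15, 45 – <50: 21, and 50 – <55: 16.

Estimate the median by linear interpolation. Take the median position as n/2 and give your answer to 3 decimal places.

Cumulative frequencies: 11, 22, 32, 50, 65, 86, 102
n = 102; position = n/2 = 51.
This falls in the class 40 – <45: L = 40, F = 50, f = 15, h = 5.
Median ≈ 40 + ((51 − 50) / 15) × 5 = 40.3333

40.333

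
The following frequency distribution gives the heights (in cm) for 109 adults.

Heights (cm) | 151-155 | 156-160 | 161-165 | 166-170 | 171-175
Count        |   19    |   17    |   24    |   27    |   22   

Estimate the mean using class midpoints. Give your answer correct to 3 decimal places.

Midpoints: 153, 158, 163, 168, 173
Σfm = 19×153 + 17×158 + 24×163 + 27×168 + 22×173 = 17847
n = Σf = 109
Mean = 17847 / 109 = 163.7339

163.734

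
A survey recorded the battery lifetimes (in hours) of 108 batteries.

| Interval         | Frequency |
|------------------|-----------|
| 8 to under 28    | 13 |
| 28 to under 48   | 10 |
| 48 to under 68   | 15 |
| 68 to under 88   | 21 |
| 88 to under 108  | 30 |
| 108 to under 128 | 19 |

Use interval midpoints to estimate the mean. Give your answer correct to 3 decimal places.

Midpoints: 18, 38, 58, 78, 98, 118
Σfm = 13×18 + 10×38 + 15×58 + 21×78 + 30×98 + 19×118 = 8304
n = Σf = 108
Mean = 8304 / 108 = 76.8889

76.889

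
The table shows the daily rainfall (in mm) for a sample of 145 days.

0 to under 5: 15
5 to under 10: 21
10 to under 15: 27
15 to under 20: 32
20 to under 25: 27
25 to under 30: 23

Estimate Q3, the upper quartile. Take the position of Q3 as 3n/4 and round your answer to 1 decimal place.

Cumulative frequencies: 15, 36, 63, 95, 122, 145
n = 145; position = 3n/4 = 108.75.
This falls in the class 20 to under 25: L = 20, F = 95, f = 27, h = 5.
Upper quartile ≈ 20 + ((108.75 − 95) / 27) × 5 = 22.5463

22.5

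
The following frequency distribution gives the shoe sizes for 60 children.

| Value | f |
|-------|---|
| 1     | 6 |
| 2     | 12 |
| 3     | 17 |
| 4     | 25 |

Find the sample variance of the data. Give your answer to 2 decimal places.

Values: 1, 2, 3, 4
n = 60, Σfx = 181, mean = 3.0167
Σfx² = 607
Σf(x − x̄)² = Σfx² − (Σfx)²/n = 607 − 181²/60 = 60.9833
Sample variance = 60.9833 / 59 = 1.0336

1.03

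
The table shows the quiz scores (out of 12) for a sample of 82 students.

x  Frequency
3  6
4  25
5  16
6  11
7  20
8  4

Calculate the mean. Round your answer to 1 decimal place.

Values: 3, 4, 5, 6, 7, 8
Σfx = 6×3 + 25×4 + 16×5 + 11×6 + 20×7 + 4×8 = 436
n = Σf = 82
Mean = 436 / 82 = 5.3171

5.3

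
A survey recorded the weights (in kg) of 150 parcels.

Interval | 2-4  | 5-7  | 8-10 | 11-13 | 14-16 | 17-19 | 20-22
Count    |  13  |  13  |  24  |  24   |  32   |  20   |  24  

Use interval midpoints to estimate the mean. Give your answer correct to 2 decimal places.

13.10

Midpoints: 3, 6, 9, 12, 15, 18, 21
Σfm = 13×3 + 13×6 + 24×9 + 24×12 + 32×15 + 20×18 + 24×21 = 1965
n = Σf = 150
Mean = 1965 / 150 = 13.1000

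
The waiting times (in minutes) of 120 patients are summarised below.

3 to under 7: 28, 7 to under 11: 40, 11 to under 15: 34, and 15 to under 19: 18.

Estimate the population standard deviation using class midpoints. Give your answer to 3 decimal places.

3.988

Midpoints: 5, 9, 13, 17
n = 120, Σfm = 1248, mean = 10.4000
Σfm² = 14888
Σf(m − x̄)² = Σfm² − (Σfm)²/n = 14888 − 1248²/120 = 1908.8000
Population variance = 1908.8000 / 120 = 15.9067
Standard deviation = √15.9067 = 3.9883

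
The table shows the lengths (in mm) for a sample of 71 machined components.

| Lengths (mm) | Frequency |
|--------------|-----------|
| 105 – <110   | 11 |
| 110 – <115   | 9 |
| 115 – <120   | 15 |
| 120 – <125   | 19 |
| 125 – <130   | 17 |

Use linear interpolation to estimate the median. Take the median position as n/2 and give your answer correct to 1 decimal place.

120.1

Cumulative frequencies: 11, 20, 35, 54, 71
n = 71; position = n/2 = 35.5.
This falls in the class 120 – <125: L = 120, F = 35, f = 19, h = 5.
Median ≈ 120 + ((35.5 − 35) / 19) × 5 = 120.1316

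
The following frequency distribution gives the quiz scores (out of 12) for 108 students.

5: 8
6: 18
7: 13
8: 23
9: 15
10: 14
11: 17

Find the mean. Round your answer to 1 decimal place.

8.2

Values: 5, 6, 7, 8, 9, 10, 11
Σfx = 8×5 + 18×6 + 13×7 + 23×8 + 15×9 + 14×10 + 17×11 = 885
n = Σf = 108
Mean = 885 / 108 = 8.1944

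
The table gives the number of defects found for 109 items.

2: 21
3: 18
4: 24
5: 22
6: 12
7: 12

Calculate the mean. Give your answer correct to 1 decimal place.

4.2

Values: 2, 3, 4, 5, 6, 7
Σfx = 21×2 + 18×3 + 24×4 + 22×5 + 12×6 + 12×7 = 458
n = Σf = 109
Mean = 458 / 109 = 4.2018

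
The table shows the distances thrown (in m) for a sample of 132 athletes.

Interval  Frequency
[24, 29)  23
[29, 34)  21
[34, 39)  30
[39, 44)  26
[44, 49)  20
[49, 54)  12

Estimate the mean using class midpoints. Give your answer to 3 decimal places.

37.826

Midpoints: 26.5, 31.5, 36.5, 41.5, 46.5, 51.5
Σfm = 23×26.5 + 21×31.5 + 30×36.5 + 26×41.5 + 20×46.5 + 12×51.5 = 4993
n = Σf = 132
Mean = 4993 / 132 = 37.8258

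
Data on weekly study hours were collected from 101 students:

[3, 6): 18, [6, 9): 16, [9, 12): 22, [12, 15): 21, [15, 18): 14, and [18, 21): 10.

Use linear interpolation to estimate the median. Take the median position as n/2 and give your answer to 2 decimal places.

Cumulative frequencies: 18, 34, 56, 77, 91, 101
n = 101; position = n/2 = 50.5.
This falls in the class [9, 12): L = 9, F = 34, f = 22, h = 3.
Median ≈ 9 + ((50.5 − 34) / 22) × 3 = 11.2500

11.25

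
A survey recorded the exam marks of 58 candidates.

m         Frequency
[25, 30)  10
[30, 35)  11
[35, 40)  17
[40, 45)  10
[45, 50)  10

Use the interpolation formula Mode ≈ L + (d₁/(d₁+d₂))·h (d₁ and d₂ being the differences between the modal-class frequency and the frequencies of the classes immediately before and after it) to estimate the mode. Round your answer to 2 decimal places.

Modal class: [35, 40) (highest frequency 17).
d₁ = 17 − 11 = 6, d₂ = 17 − 10 = 7
Mode ≈ 35 + (6/(6+7)) × 5 = 35 + 2.3077 = 37.3077

37.31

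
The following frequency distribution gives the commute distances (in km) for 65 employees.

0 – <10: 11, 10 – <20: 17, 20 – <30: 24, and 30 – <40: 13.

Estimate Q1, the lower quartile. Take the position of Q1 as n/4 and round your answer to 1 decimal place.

Cumulative frequencies: 11, 28, 52, 65
n = 65; position = n/4 = 16.25.
This falls in the class 10 – <20: L = 10, F = 11, f = 17, h = 10.
Lower quartile ≈ 10 + ((16.25 − 11) / 17) × 10 = 13.0882

13.1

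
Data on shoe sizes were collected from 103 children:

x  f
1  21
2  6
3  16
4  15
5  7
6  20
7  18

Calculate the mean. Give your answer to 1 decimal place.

Values: 1, 2, 3, 4, 5, 6, 7
Σfx = 21×1 + 6×2 + 16×3 + 15×4 + 7×5 + 20×6 + 18×7 = 422
n = Σf = 103
Mean = 422 / 103 = 4.0971

4.1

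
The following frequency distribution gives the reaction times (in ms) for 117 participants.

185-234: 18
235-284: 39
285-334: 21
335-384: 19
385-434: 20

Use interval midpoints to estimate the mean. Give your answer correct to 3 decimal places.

302.662

Midpoints: 209.5, 259.5, 309.5, 359.5, 409.5
Σfm = 18×209.5 + 39×259.5 + 21×309.5 + 19×359.5 + 20×409.5 = 35411.5
n = Σf = 117
Mean = 35411.5 / 117 = 302.6624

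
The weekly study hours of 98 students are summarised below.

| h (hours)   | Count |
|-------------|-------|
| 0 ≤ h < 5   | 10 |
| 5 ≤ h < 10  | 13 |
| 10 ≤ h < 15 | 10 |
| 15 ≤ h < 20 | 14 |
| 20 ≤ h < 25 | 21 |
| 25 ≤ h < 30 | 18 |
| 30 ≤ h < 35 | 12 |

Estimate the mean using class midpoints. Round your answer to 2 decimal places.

Midpoints: 2.5, 7.5, 12.5, 17.5, 22.5, 27.5, 32.5
Σfm = 10×2.5 + 13×7.5 + 10×12.5 + 14×17.5 + 21×22.5 + 18×27.5 + 12×32.5 = 1850
n = Σf = 98
Mean = 1850 / 98 = 18.8776

18.88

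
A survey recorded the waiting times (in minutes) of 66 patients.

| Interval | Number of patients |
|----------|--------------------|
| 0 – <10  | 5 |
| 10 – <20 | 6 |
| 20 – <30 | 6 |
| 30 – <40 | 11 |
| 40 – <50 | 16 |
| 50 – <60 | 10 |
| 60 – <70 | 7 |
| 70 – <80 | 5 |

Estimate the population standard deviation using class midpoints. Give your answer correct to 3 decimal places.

19.254

Midpoints: 5, 15, 25, 35, 45, 55, 65, 75
n = 66, Σfm = 2750, mean = 41.6667
Σfm² = 139050
Σf(m − x̄)² = Σfm² − (Σfm)²/n = 139050 − 2750²/66 = 24466.6667
Population variance = 24466.6667 / 66 = 370.7071
Standard deviation = √370.7071 = 19.2538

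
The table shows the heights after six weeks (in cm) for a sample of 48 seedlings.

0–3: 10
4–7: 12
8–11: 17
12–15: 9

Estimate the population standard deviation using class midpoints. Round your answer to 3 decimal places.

4.082

Midpoints: 1.5, 5.5, 9.5, 13.5
n = 48, Σfm = 364, mean = 7.5833
Σfm² = 3560
Σf(m − x̄)² = Σfm² − (Σfm)²/n = 3560 − 364²/48 = 799.6667
Population variance = 799.6667 / 48 = 16.6597
Standard deviation = √16.6597 = 4.0816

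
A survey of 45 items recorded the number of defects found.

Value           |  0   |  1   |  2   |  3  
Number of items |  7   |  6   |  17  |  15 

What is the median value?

Cumulative frequencies: 7, 13, 30, 45
n = 45, so the median is the value in position (n+1)/2 = 23.
Position 23 falls at value 2.

2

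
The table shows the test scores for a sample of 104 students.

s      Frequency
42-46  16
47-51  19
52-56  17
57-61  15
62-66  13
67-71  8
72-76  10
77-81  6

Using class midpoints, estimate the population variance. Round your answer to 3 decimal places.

111.575

Midpoints: 44, 49, 54, 59, 64, 69, 74, 79
n = 104, Σfm = 6036, mean = 58.0385
Σfm² = 361924
Σf(m − x̄)² = Σfm² − (Σfm)²/n = 361924 − 6036²/104 = 11603.8462
Population variance = 11603.8462 / 104 = 111.5754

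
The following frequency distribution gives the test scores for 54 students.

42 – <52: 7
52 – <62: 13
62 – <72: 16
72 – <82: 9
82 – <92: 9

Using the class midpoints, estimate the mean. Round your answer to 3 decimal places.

Midpoints: 47, 57, 67, 77, 87
Σfm = 7×47 + 13×57 + 16×67 + 9×77 + 9×87 = 3618
n = Σf = 54
Mean = 3618 / 54 = 67.0000

67.000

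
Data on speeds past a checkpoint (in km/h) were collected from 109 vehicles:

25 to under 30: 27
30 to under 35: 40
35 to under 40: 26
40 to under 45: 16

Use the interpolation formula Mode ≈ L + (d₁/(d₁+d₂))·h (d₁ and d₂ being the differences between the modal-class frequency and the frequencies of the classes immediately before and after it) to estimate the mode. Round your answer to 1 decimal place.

32.4

Modal class: 30 to under 35 (highest frequency 40).
d₁ = 40 − 27 = 13, d₂ = 40 − 26 = 14
Mode ≈ 30 + (13/(13+14)) × 5 = 30 + 2.4074 = 32.4074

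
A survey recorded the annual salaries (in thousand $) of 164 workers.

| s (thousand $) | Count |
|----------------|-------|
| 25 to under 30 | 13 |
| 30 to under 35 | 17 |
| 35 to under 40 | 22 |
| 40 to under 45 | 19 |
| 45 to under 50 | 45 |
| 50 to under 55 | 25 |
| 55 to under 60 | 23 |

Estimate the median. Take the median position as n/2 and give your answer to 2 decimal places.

46.22

Cumulative frequencies: 13, 30, 52, 71, 116, 141, 164
n = 164; position = n/2 = 82.
This falls in the class 45 to under 50: L = 45, F = 71, f = 45, h = 5.
Median ≈ 45 + ((82 − 71) / 45) × 5 = 46.2222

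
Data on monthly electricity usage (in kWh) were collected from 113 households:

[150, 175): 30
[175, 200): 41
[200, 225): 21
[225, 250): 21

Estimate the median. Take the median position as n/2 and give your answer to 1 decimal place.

191.2

Cumulative frequencies: 30, 71, 92, 113
n = 113; position = n/2 = 56.5.
This falls in the class [175, 200): L = 175, F = 30, f = 41, h = 25.
Median ≈ 175 + ((56.5 − 30) / 41) × 25 = 191.1585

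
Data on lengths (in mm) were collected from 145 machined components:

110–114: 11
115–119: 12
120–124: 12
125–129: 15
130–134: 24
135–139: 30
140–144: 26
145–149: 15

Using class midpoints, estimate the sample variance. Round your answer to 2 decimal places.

106.87

Midpoints: 112, 117, 122, 127, 132, 137, 142, 147
n = 145, Σfm = 19180, mean = 132.2759
Σfm² = 2552440
Σf(m − x̄)² = Σfm² − (Σfm)²/n = 2552440 − 19180²/145 = 15388.9655
Sample variance = 15388.9655 / 144 = 106.8678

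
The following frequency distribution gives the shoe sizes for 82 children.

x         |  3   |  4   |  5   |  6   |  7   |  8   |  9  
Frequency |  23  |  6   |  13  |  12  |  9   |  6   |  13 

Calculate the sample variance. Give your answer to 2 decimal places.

4.69

Values: 3, 4, 5, 6, 7, 8, 9
n = 82, Σfx = 458, mean = 5.5854
Σfx² = 2938
Σf(x − x̄)² = Σfx² − (Σfx)²/n = 2938 − 458²/82 = 379.9024
Sample variance = 379.9024 / 81 = 4.6902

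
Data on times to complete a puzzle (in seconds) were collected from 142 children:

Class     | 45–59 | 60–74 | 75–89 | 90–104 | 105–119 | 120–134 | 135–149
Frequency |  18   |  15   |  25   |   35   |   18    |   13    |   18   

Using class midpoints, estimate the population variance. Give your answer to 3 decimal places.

757.629

Midpoints: 52, 67, 82, 97, 112, 127, 142
n = 142, Σfm = 13609, mean = 95.8380
Σfm² = 1411843
Σf(m − x̄)² = Σfm² − (Σfm)²/n = 1411843 − 13609²/142 = 107583.2746
Population variance = 107583.2746 / 142 = 757.6287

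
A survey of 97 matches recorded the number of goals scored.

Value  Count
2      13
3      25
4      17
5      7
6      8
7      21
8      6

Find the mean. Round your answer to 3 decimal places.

4.608

Values: 2, 3, 4, 5, 6, 7, 8
Σfx = 13×2 + 25×3 + 17×4 + 7×5 + 8×6 + 21×7 + 6×8 = 447
n = Σf = 97
Mean = 447 / 97 = 4.6082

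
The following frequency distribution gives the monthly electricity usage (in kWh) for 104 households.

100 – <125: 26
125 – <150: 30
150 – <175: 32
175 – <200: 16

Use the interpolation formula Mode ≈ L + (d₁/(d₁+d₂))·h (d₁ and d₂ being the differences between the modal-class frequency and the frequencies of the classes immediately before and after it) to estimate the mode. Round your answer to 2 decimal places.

152.78

Modal class: 150 – <175 (highest frequency 32).
d₁ = 32 − 30 = 2, d₂ = 32 − 16 = 16
Mode ≈ 150 + (2/(2+16)) × 25 = 150 + 2.7778 = 152.7778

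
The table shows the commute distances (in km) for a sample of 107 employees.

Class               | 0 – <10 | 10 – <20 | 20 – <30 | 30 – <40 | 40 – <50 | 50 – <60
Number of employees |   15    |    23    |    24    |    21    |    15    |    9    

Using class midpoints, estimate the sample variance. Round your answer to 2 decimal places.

225.62

Midpoints: 5, 15, 25, 35, 45, 55
n = 107, Σfm = 2925, mean = 27.3364
Σfm² = 103875
Σf(m − x̄)² = Σfm² − (Σfm)²/n = 103875 − 2925²/107 = 23915.8879
Sample variance = 23915.8879 / 106 = 225.6216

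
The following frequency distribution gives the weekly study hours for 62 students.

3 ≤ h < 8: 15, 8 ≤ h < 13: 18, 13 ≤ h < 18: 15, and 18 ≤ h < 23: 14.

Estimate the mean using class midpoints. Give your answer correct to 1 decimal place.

Midpoints: 5.5, 10.5, 15.5, 20.5
Σfm = 15×5.5 + 18×10.5 + 15×15.5 + 14×20.5 = 791
n = Σf = 62
Mean = 791 / 62 = 12.7581

12.8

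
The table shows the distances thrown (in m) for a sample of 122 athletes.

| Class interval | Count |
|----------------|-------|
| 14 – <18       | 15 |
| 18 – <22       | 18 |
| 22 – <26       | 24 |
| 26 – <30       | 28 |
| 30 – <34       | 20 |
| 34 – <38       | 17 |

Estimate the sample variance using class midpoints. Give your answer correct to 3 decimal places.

39.363

Midpoints: 16, 20, 24, 28, 32, 36
n = 122, Σfm = 3212, mean = 26.3279
Σfm² = 89328
Σf(m − x̄)² = Σfm² − (Σfm)²/n = 89328 − 3212²/122 = 4762.8852
Sample variance = 4762.8852 / 121 = 39.3627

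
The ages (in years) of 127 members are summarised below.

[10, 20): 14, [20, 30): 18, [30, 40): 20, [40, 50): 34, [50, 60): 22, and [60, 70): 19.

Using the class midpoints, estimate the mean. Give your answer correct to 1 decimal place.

42.0

Midpoints: 15, 25, 35, 45, 55, 65
Σfm = 14×15 + 18×25 + 20×35 + 34×45 + 22×55 + 19×65 = 5335
n = Σf = 127
Mean = 5335 / 127 = 42.0079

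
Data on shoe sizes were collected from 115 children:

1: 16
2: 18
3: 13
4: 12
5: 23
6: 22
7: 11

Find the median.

4

Cumulative frequencies: 16, 34, 47, 59, 82, 104, 115
n = 115, so the median is the value in position (n+1)/2 = 58.
Position 58 falls at value 4.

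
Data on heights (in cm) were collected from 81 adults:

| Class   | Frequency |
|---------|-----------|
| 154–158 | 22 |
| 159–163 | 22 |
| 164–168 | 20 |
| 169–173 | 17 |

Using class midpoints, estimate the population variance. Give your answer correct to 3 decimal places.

Midpoints: 156, 161, 166, 171
n = 81, Σfm = 13201, mean = 162.9753
Σfm² = 2153871
Σf(m − x̄)² = Σfm² − (Σfm)²/n = 2153871 − 13201²/81 = 2433.9506
Population variance = 2433.9506 / 81 = 30.0488

30.049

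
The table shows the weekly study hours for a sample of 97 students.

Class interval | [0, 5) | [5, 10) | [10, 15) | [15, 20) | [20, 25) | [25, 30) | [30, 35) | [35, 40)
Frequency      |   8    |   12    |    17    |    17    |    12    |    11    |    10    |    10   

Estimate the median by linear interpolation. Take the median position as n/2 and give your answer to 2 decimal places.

Cumulative frequencies: 8, 20, 37, 54, 66, 77, 87, 97
n = 97; position = n/2 = 48.5.
This falls in the class [15, 20): L = 15, F = 37, f = 17, h = 5.
Median ≈ 15 + ((48.5 − 37) / 17) × 5 = 18.3824

18.38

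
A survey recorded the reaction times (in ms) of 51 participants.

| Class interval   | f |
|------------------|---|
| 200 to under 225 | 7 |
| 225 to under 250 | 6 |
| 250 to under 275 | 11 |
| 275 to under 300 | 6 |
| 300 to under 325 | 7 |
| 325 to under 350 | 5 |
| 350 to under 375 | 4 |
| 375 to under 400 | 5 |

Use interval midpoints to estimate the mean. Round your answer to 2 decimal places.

289.95

Midpoints: 212.5, 237.5, 262.5, 287.5, 312.5, 337.5, 362.5, 387.5
Σfm = 7×212.5 + 6×237.5 + 11×262.5 + 6×287.5 + 7×312.5 + 5×337.5 + 4×362.5 + 5×387.5 = 14787.5
n = Σf = 51
Mean = 14787.5 / 51 = 289.9510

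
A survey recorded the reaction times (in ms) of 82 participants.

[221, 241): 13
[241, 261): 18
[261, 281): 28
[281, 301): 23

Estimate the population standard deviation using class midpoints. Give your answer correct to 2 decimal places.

Midpoints: 231, 251, 271, 291
n = 82, Σfm = 21802, mean = 265.8780
Σfm² = 5831722
Σf(m − x̄)² = Σfm² − (Σfm)²/n = 5831722 − 21802²/82 = 35048.7805
Population variance = 35048.7805 / 82 = 427.4242
Standard deviation = √427.4242 = 20.6742

20.67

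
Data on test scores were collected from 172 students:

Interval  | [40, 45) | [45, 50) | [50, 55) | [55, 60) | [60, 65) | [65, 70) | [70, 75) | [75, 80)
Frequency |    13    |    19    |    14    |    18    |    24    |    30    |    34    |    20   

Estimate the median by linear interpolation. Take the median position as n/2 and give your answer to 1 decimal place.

Cumulative frequencies: 13, 32, 46, 64, 88, 118, 152, 172
n = 172; position = n/2 = 86.
This falls in the class [60, 65): L = 60, F = 64, f = 24, h = 5.
Median ≈ 60 + ((86 − 64) / 24) × 5 = 64.5833

64.6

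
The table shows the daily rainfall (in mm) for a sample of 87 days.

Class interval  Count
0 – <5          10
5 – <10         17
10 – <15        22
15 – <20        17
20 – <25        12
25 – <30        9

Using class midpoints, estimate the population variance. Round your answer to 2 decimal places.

55.16

Midpoints: 2.5, 7.5, 12.5, 17.5, 22.5, 27.5
n = 87, Σfm = 1242.5, mean = 14.2816
Σfm² = 22543.75
Σf(m − x̄)² = Σfm² − (Σfm)²/n = 22543.75 − 1242.5²/87 = 4798.8506
Population variance = 4798.8506 / 87 = 55.1592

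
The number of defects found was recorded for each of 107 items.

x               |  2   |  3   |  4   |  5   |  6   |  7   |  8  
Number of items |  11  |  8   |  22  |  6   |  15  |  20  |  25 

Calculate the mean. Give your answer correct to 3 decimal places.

5.551

Values: 2, 3, 4, 5, 6, 7, 8
Σfx = 11×2 + 8×3 + 22×4 + 6×5 + 15×6 + 20×7 + 25×8 = 594
n = Σf = 107
Mean = 594 / 107 = 5.5514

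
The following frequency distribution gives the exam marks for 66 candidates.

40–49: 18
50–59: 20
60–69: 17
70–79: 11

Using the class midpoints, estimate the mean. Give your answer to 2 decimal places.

57.68

Midpoints: 44.5, 54.5, 64.5, 74.5
Σfm = 18×44.5 + 20×54.5 + 17×64.5 + 11×74.5 = 3807
n = Σf = 66
Mean = 3807 / 66 = 57.6818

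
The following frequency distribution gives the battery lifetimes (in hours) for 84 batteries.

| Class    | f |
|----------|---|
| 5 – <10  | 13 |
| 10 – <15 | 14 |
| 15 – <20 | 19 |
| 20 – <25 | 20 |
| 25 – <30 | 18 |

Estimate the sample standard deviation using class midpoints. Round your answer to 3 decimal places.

6.832

Midpoints: 7.5, 12.5, 17.5, 22.5, 27.5
n = 84, Σfm = 1550, mean = 18.4524
Σfm² = 32475
Σf(m − x̄)² = Σfm² − (Σfm)²/n = 32475 − 1550²/84 = 3873.8095
Sample variance = 3873.8095 / 83 = 46.6724
Standard deviation = √46.6724 = 6.8317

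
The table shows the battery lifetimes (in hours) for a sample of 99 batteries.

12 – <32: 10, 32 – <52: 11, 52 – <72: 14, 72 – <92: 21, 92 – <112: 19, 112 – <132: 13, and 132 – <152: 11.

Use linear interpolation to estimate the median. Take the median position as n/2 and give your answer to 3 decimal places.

85.810

Cumulative frequencies: 10, 21, 35, 56, 75, 88, 99
n = 99; position = n/2 = 49.5.
This falls in the class 72 – <92: L = 72, F = 35, f = 21, h = 20.
Median ≈ 72 + ((49.5 − 35) / 21) × 20 = 85.8095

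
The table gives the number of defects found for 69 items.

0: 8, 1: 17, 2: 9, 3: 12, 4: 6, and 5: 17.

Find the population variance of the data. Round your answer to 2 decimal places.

3.08

Values: 0, 1, 2, 3, 4, 5
n = 69, Σfx = 180, mean = 2.6087
Σfx² = 682
Σf(x − x̄)² = Σfx² − (Σfx)²/n = 682 − 180²/69 = 212.4348
Population variance = 212.4348 / 69 = 3.0788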